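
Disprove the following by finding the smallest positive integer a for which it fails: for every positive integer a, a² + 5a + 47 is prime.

We need the least positive integer a for which a² + 5a + 47 is not prime.
The first 37 eligible values, up to a = 37, all satisfy the conclusion.
a = 38: a² + 5a + 47 = 1681 = 41 × 41, composite.

a = 38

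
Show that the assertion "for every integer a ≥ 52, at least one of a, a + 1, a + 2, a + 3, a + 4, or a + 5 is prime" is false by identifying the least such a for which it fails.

a = 90

A counterexample is any integer a ≥ 52 such that a, a + 1, a + 2, a + 3, a + 4, a + 5 are all composite; we check each in order.
The first 38 eligible values, up to a = 89, all satisfy the conclusion.
a = 90: 90 = 2 × 45; 91 = 7 × 13; 92 = 2 × 46; 93 = 3 × 31; 94 = 2 × 47; 95 = 5 × 19 — all composite.
Hence a = 90 is a counterexample.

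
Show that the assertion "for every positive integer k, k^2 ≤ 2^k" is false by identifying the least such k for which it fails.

Check each positive integer k in order until k^2 > 2^k.
For k = 1, 2 the conclusion holds.
k = 3: k^2 = 9 and 2^k = 8, so 9 > 8.
Thus k = 3 disproves the claim, and no smaller k works.

k = 3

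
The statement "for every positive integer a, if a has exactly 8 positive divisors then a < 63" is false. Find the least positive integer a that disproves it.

A counterexample is any positive integer a such that a has exactly 8 positive divisors but the claim fails; we check each in order.
a = 24: τ(24) = 8; 24 < 63.
a = 30: τ(30) = 8; 30 < 63.
a = 40: τ(40) = 8; 40 < 63.
a = 42: τ(42) = 8; 42 < 63.
a = 54: τ(54) = 8; 54 < 63.
a = 56: τ(56) = 8; 56 < 63.
a = 66: τ(66) = 8; 66 ≥ 63.
Hence a = 66 is a counterexample.

a = 66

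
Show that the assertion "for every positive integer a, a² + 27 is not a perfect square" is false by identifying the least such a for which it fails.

We need the least positive integer a for which a² + 27 is a perfect square.
For a = 1, 2 the conclusion holds.
a = 3: 3² + 27 = 36 = 6², a perfect square.
Hence a = 3 is a counterexample.

a = 3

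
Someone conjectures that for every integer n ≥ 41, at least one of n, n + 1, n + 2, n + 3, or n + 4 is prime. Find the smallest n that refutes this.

Check each integer n ≥ 41 in order until n, n + 1, n + 2, n + 3, n + 4 are all composite.
n = 41: 41 is prime.
n = 42: 43 is prime.
n = 43: 43 is prime.
n = 44: 47 is prime.
n = 45: 47 is prime.
n = 46: 47 is prime.
n = 47: 47 is prime.
n = 48: 48 = 2 × 24; 49 = 7 × 7; 50 = 2 × 25; 51 = 3 × 17; 52 = 2 × 26 — all composite.
Thus n = 48 disproves the claim, and no smaller n works.

n = 48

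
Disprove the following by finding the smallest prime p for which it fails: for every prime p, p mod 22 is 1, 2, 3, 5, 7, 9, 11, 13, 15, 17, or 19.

p = 43

Check each prime p in order until the claim fails.
For p = 2, 3, 5, 7, …, 31, 37, 41 the conclusion holds.
p = 43: 43 mod 22 = 21 — not in {1, 2, 3, 5, 7, 9, 11, 13, 15, 17, 19}.
Thus p = 43 disproves the claim, and no smaller p works.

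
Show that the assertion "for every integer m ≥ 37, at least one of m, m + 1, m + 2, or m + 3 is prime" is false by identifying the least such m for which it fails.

Check each integer m ≥ 37 in order until m, m + 1, m + 2, m + 3 are all composite.
For m = 37, 38, 39, 40, …, 45, 46, 47 the conclusion holds.
m = 48: 48 = 2 × 24; 49 = 7 × 7; 50 = 2 × 25; 51 = 3 × 17 — all composite.
So m = 48 is the smallest counterexample.

m = 48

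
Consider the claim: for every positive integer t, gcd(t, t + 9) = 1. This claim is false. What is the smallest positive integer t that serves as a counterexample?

Check each positive integer t in order until gcd(t, t + 9) > 1.
For t = 1, 2 the conclusion holds.
t = 3: gcd(3, 12) = 3.
Thus t = 3 disproves the claim, and no smaller t works.

t = 3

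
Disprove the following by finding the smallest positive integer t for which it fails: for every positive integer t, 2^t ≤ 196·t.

t = 12

A counterexample is any positive integer t such that 2^t > 196·t; we check each in order.
For t = 1, 2, 3, 4, …, 9, 10, 11 the conclusion holds.
t = 12: 2^t = 4096 and 196·t = 2352, so 4096 > 2352.
Thus t = 12 disproves the claim, and no smaller t works.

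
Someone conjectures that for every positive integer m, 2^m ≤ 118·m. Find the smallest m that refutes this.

A counterexample is any positive integer m such that 2^m > 118·m; we check each in order.
For m = 1, 2, 3, 4, 5, 6, 7, 8, 9, 10 the conclusion holds.
m = 11: 2^m = 2048 and 118·m = 1298, so 2048 > 1298.
Hence m = 11 is a counterexample.

m = 11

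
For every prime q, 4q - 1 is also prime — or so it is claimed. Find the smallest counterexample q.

For q = 2, 3, 5 the conclusion holds.
q = 7: 4q - 1 = 27 = 3 × 9, not prime.
Thus q = 7 disproves the claim, and no smaller q works.

q = 7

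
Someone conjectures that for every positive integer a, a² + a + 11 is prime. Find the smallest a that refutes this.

a = 10

Check each positive integer a in order until a² + a + 11 is not prime.
For a = 1, 2, 3, 4, 5, 6, 7, 8, 9 the conclusion holds.
a = 10: a² + a + 11 = 121 = 11 × 11, composite.
So a = 10 is the smallest counterexample.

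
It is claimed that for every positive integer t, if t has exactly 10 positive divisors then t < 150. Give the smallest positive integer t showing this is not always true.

t = 48: τ(48) = 10; 48 < 150.
t = 80: τ(80) = 10; 80 < 150.
t = 112: τ(112) = 10; 112 < 150.
t = 162: τ(162) = 10; 162 ≥ 150.
So t = 162 is the smallest counterexample.

t = 162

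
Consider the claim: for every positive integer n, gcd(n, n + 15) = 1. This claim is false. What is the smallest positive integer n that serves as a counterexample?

A counterexample is any positive integer n such that gcd(n, n + 15) > 1; we check each in order.
n = 1: gcd(1, 16) = 1.
n = 2: gcd(2, 17) = 1.
n = 3: gcd(3, 18) = 3.

n = 3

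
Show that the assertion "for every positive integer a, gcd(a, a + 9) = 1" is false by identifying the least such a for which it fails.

For a = 1, 2 the conclusion holds.
a = 3: gcd(3, 12) = 3.

a = 3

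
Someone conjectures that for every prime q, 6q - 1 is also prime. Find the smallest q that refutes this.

q = 2: 6q - 1 = 11, prime.
q = 3: 6q - 1 = 17, prime.
q = 5: 6q - 1 = 29, prime.
q = 7: 6q - 1 = 41, prime.
q = 11: 6q - 1 = 65 = 5 × 13, not prime.

q = 11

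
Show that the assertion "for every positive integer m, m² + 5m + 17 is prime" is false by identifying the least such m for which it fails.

A counterexample is any positive integer m such that m² + 5m + 17 is not prime; we check each in order.
The first 7 eligible values, up to m = 7, all satisfy the conclusion.
m = 8: m² + 5m + 17 = 121 = 11 × 11, composite.

m = 8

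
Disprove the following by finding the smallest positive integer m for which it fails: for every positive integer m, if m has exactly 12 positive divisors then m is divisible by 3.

m = 140

We need the least positive integer m for which m has exactly 12 positive divisors but m is not divisible by 3.
The first 8 eligible values, up to m = 132, all satisfy the conclusion.
m = 140: τ(140) = 12; 140 mod 3 = 2.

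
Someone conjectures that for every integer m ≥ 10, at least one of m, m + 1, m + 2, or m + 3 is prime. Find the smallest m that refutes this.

A counterexample is any integer m ≥ 10 such that m, m + 1, m + 2, m + 3 are all composite; we check each in order.
The first 14 eligible values, up to m = 23, all satisfy the conclusion.
m = 24: 24 = 2 × 12; 25 = 5 × 5; 26 = 2 × 13; 27 = 3 × 9 — all composite.
So m = 24 is the smallest counterexample.

m = 24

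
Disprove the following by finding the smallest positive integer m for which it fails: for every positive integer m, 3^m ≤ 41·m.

m = 5

For m = 1, 2, 3, 4 the conclusion holds.
m = 5: 3^m = 243 and 41·m = 205, so 243 > 205.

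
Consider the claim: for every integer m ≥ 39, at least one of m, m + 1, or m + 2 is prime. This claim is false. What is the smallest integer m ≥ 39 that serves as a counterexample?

The first 5 eligible values, up to m = 43, all satisfy the conclusion.
m = 44: 44 = 2 × 22; 45 = 3 × 15; 46 = 2 × 23 — all composite.

m = 44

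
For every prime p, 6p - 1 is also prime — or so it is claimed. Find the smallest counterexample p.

p = 11

Check each prime p in order until 6p - 1 is not prime.
p = 2: 6p - 1 = 11, prime.
p = 3: 6p - 1 = 17, prime.
p = 5: 6p - 1 = 29, prime.
p = 7: 6p - 1 = 41, prime.
p = 11: 6p - 1 = 65 = 5 × 13, not prime.
Hence p = 11 is a counterexample.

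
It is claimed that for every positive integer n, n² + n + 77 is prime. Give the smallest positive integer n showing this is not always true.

We need the least positive integer n for which n² + n + 77 is not prime.
The first 5 eligible values, up to n = 5, all satisfy the conclusion.
n = 6: n² + n + 77 = 119 = 7 × 17, composite.
Thus n = 6 disproves the claim, and no smaller n works.

n = 6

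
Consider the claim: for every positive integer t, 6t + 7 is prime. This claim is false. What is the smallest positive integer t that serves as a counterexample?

t = 3

We need the least positive integer t for which 6t + 7 is not prime.
t = 1: 6t + 7 = 13, prime.
t = 2: 6t + 7 = 19, prime.
t = 3: 6t + 7 = 25 = 5 × 5, composite.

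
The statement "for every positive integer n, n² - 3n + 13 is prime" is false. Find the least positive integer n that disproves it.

n = 12

For n = 1, 2, 3, 4, …, 9, 10, 11 the conclusion holds.
n = 12: n² - 3n + 13 = 121 = 11 × 11, composite.
Thus n = 12 disproves the claim, and no smaller n works.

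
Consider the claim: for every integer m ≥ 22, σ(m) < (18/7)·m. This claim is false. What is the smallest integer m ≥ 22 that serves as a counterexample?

A counterexample is any integer m ≥ 22 such that the claim fails; we check each in order.
The first 26 eligible values, up to m = 47, all satisfy the conclusion.
m = 48: σ(48) = 124; 124 ≥ 864/7.

m = 48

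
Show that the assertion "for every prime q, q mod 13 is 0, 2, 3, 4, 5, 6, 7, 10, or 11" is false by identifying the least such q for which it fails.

The first 14 eligible values, up to q = 43, all satisfy the conclusion.
q = 47: 47 mod 13 = 8 — not in {0, 2, 3, 4, 5, 6, 7, 10, 11}.

q = 47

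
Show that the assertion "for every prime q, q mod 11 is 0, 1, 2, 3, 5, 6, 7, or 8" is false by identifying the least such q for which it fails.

For q = 2, 3, 5, 7, 11, 13, 17, 19, 23, 29 the conclusion holds.
q = 31: 31 mod 11 = 9 — not in {0, 1, 2, 3, 5, 6, 7, 8}.

q = 31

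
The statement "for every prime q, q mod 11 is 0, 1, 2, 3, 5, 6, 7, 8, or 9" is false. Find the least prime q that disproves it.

q = 37

For q = 2, 3, 5, 7, …, 23, 29, 31 the conclusion holds.
q = 37: 37 mod 11 = 4 — not in {0, 1, 2, 3, 5, 6, 7, 8, 9}.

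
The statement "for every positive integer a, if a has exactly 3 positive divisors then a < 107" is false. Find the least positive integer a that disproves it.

We need the least positive integer a for which a has exactly 3 positive divisors but the claim fails.
a = 4: τ(4) = 3; 4 < 107.
a = 9: τ(9) = 3; 9 < 107.
a = 25: τ(25) = 3; 25 < 107.
a = 49: τ(49) = 3; 49 < 107.
a = 121: τ(121) = 3; 121 ≥ 107.
Hence a = 121 is a counterexample.

a = 121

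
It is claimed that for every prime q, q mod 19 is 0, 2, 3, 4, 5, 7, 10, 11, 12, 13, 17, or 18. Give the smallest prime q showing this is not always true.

q = 47

Check each prime q in order until the claim fails.
For q = 2, 3, 5, 7, …, 37, 41, 43 the conclusion holds.
q = 47: 47 mod 19 = 9 — not in {0, 2, 3, 4, 5, 7, 10, 11, 12, 13, 17, 18}.
So q = 47 is the smallest counterexample.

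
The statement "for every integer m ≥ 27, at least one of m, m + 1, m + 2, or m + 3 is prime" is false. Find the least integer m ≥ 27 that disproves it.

m = 32

The first 5 eligible values, up to m = 31, all satisfy the conclusion.
m = 32: 32 = 2 × 16; 33 = 3 × 11; 34 = 2 × 17; 35 = 5 × 7 — all composite.
Hence m = 32 is a counterexample.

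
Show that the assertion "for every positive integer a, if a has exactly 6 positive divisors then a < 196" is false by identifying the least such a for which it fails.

a = 207

A counterexample is any positive integer a such that a has exactly 6 positive divisors but the claim fails; we check each in order.
For a = 12, 18, 20, 28, …, 172, 175, 188 the conclusion holds.
a = 207: τ(207) = 6; 207 ≥ 196.
So a = 207 is the smallest counterexample.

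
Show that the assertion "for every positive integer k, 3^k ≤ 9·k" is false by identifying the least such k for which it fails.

A counterexample is any positive integer k such that 3^k > 9·k; we check each in order.
k = 1: 3^k = 3 and 9·k = 9, so 3 ≤ 9.
k = 2: 3^k = 9 and 9·k = 18, so 9 ≤ 18.
k = 3: 3^k = 27 and 9·k = 27, so 27 ≤ 27.
k = 4: 3^k = 81 and 9·k = 36, so 81 > 36.
So k = 4 is the smallest counterexample.

k = 4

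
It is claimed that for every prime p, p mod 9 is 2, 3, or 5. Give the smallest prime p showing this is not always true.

p = 7

Check each prime p in order until the claim fails.
For p = 2, 3, 5 the conclusion holds.
p = 7: 7 mod 9 = 7 — not in {2, 3, 5}.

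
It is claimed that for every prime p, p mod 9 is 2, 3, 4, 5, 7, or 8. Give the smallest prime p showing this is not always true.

p = 19

A counterexample is any prime p such that the claim fails; we check each in order.
p = 2: 2 mod 9 = 2.
p = 3: 3 mod 9 = 3.
p = 5: 5 mod 9 = 5.
p = 7: 7 mod 9 = 7.
p = 11: 11 mod 9 = 2.
p = 13: 13 mod 9 = 4.
p = 17: 17 mod 9 = 8.
p = 19: 19 mod 9 = 1 — not in {2, 3, 4, 5, 7, 8}.
Hence p = 19 is a counterexample.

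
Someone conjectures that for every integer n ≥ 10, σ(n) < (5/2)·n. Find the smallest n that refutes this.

n = 24

A counterexample is any integer n ≥ 10 such that the claim fails; we check each in order.
For n = 10, 11, 12, 13, …, 21, 22, 23 the conclusion holds.
n = 24: σ(24) = 60; 60 ≥ 60.
So n = 24 is the smallest counterexample.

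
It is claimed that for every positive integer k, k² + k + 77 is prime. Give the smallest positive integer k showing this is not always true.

k = 6

A counterexample is any positive integer k such that k² + k + 77 is not prime; we check each in order.
For k = 1, 2, 3, 4, 5 the conclusion holds.
k = 6: k² + k + 77 = 119 = 7 × 17, composite.
So k = 6 is the smallest counterexample.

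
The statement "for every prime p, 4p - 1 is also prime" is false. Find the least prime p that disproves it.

p = 7

We need the least prime p for which 4p - 1 is not prime.
For p = 2, 3, 5 the conclusion holds.
p = 7: 4p - 1 = 27 = 3 × 9, not prime.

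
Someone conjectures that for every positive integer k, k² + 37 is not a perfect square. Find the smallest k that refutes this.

k = 18

A counterexample is any positive integer k such that k² + 37 is a perfect square; we check each in order.
For k = 1, 2, 3, 4, …, 15, 16, 17 the conclusion holds.
k = 18: 18² + 37 = 361 = 19², a perfect square.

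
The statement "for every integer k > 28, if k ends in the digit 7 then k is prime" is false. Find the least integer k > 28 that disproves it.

k = 57

For k = 37, 47 the conclusion holds.
k = 57: 57 ends in 7; 57 = 3 × 19, composite.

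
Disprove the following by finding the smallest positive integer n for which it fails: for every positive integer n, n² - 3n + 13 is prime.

n = 12

Check each positive integer n in order until n² - 3n + 13 is not prime.
For n = 1, 2, 3, 4, …, 9, 10, 11 the conclusion holds.
n = 12: n² - 3n + 13 = 121 = 11 × 11, composite.
Hence n = 12 is a counterexample.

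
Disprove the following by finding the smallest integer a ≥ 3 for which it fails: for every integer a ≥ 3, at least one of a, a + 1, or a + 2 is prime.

a = 8

Check each integer a ≥ 3 in order until a, a + 1, a + 2 are all composite.
For a = 3, 4, 5, 6, 7 the conclusion holds.
a = 8: 8 = 2 × 4; 9 = 3 × 3; 10 = 2 × 5 — all composite.
So a = 8 is the smallest counterexample.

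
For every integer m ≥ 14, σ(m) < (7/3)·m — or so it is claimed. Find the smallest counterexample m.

m = 24

We need the least integer m ≥ 14 for which the claim fails.
The first 10 eligible values, up to m = 23, all satisfy the conclusion.
m = 24: σ(24) = 60; 60 ≥ 56.
So m = 24 is the smallest counterexample.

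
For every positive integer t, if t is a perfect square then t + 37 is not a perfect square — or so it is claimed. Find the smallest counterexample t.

We need the least positive integer t for which t is a perfect square but t + 37 is a perfect square.
For t = 1, 4, 9, 16, …, 225, 256, 289 the conclusion holds.
t = 324: 324 = 18² and 324 + 37 = 361 = 19².
So t = 324 is the smallest counterexample.

t = 324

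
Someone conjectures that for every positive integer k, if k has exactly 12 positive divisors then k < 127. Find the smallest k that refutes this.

A counterexample is any positive integer k such that k has exactly 12 positive divisors but the claim fails; we check each in order.
The first 7 eligible values, up to k = 126, all satisfy the conclusion.
k = 132: τ(132) = 12; 132 ≥ 127.
So k = 132 is the smallest counterexample.

k = 132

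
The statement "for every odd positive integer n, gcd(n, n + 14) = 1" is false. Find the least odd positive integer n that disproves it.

A counterexample is any odd positive integer n such that gcd(n, n + 14) > 1; we check each in order.
For n = 1, 3, 5 the conclusion holds.
n = 7: gcd(7, 21) = 7.
Thus n = 7 disproves the claim, and no smaller n works.

n = 7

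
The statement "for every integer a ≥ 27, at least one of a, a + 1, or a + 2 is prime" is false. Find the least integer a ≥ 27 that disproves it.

Check each integer a ≥ 27 in order until a, a + 1, a + 2 are all composite.
For a = 27, 28, 29, 30, 31 the conclusion holds.
a = 32: 32 = 2 × 16; 33 = 3 × 11; 34 = 2 × 17 — all composite.

a = 32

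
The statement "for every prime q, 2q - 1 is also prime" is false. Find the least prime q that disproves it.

q = 5

A counterexample is any prime q such that 2q - 1 is not prime; we check each in order.
For q = 2, 3 the conclusion holds.
q = 5: 2q - 1 = 9 = 3 × 3, not prime.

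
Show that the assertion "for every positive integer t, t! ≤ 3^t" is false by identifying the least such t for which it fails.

t = 7

t = 1: t! = 1 and 3^t = 3, so 1 ≤ 3.
t = 2: t! = 2 and 3^t = 9, so 2 ≤ 9.
t = 3: t! = 6 and 3^t = 27, so 6 ≤ 27.
t = 4: t! = 24 and 3^t = 81, so 24 ≤ 81.
t = 5: t! = 120 and 3^t = 243, so 120 ≤ 243.
t = 6: t! = 720 and 3^t = 729, so 720 ≤ 729.
t = 7: t! = 5040 and 3^t = 2187, so 5040 > 2187.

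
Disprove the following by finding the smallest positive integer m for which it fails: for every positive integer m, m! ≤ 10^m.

m = 25

We need the least positive integer m for which m! > 10^m.
The first 24 eligible values, up to m = 24, all satisfy the conclusion.
m = 25: m! = 15511210043330985984000000 and 10^m = 10000000000000000000000000, so 15511210043330985984000000 > 10000000000000000000000000.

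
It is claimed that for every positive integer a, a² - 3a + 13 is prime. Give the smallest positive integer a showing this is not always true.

a = 12

Check each positive integer a in order until a² - 3a + 13 is not prime.
For a = 1, 2, 3, 4, …, 9, 10, 11 the conclusion holds.
a = 12: a² - 3a + 13 = 121 = 11 × 11, composite.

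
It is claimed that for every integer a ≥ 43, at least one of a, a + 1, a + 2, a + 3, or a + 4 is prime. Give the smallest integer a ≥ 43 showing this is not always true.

a = 48

a = 43: 43 is prime.
a = 44: 47 is prime.
a = 45: 47 is prime.
a = 46: 47 is prime.
a = 47: 47 is prime.
a = 48: 48 = 2 × 24; 49 = 7 × 7; 50 = 2 × 25; 51 = 3 × 17; 52 = 2 × 26 — all composite.
Thus a = 48 disproves the claim, and no smaller a works.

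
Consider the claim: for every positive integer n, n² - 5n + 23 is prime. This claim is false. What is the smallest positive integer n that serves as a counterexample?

n = 19

A counterexample is any positive integer n such that n² - 5n + 23 is not prime; we check each in order.
For n = 1, 2, 3, 4, …, 16, 17, 18 the conclusion holds.
n = 19: n² - 5n + 23 = 289 = 17 × 17, composite.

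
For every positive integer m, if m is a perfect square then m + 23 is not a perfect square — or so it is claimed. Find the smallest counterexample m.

m = 121

A counterexample is any positive integer m such that m is a perfect square but m + 23 is a perfect square; we check each in order.
For m = 1, 4, 9, 16, 25, 36, 49, 64, 81, 100 the conclusion holds.
m = 121: 121 = 11² and 121 + 23 = 144 = 12².
So m = 121 is the smallest counterexample.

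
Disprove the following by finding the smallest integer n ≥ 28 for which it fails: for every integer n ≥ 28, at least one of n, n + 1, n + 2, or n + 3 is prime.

n = 32

We need the least integer n ≥ 28 for which n, n + 1, n + 2, n + 3 are all composite.
n = 28: 29 is prime.
n = 29: 29 is prime.
n = 30: 31 is prime.
n = 31: 31 is prime.
n = 32: 32 = 2 × 16; 33 = 3 × 11; 34 = 2 × 17; 35 = 5 × 7 — all composite.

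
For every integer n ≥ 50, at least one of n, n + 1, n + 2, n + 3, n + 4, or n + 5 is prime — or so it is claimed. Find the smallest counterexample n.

A counterexample is any integer n ≥ 50 such that n, n + 1, n + 2, n + 3, n + 4, n + 5 are all composite; we check each in order.
The first 40 eligible values, up to n = 89, all satisfy the conclusion.
n = 90: 90 = 2 × 45; 91 = 7 × 13; 92 = 2 × 46; 93 = 3 × 31; 94 = 2 × 47; 95 = 5 × 19 — all composite.
So n = 90 is the smallest counterexample.

n = 90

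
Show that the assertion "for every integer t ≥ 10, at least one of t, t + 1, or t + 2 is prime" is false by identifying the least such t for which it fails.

t = 14

A counterexample is any integer t ≥ 10 such that t, t + 1, t + 2 are all composite; we check each in order.
t = 10: 11 is prime.
t = 11: 11 is prime.
t = 12: 13 is prime.
t = 13: 13 is prime.
t = 14: 14 = 2 × 7; 15 = 3 × 5; 16 = 2 × 8 — all composite.
So t = 14 is the smallest counterexample.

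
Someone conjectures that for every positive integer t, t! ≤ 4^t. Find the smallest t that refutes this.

t = 9

The first 8 eligible values, up to t = 8, all satisfy the conclusion.
t = 9: t! = 362880 and 4^t = 262144, so 362880 > 262144.
Hence t = 9 is a counterexample.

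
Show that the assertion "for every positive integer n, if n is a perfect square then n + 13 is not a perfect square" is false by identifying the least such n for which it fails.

We need the least positive integer n for which n is a perfect square but n + 13 is a perfect square.
The first 5 eligible values, up to n = 25, all satisfy the conclusion.
n = 36: 36 = 6² and 36 + 13 = 49 = 7².

n = 36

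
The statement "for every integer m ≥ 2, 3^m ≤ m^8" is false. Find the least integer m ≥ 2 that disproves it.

m = 23

A counterexample is any integer m ≥ 2 such that 3^m > m^8; we check each in order.
For m = 2, 3, 4, 5, …, 20, 21, 22 the conclusion holds.
m = 23: 3^m = 94143178827 and m^8 = 78310985281, so 94143178827 > 78310985281.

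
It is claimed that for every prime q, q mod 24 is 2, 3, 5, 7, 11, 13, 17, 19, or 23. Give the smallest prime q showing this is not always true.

A counterexample is any prime q such that the claim fails; we check each in order.
For q = 2, 3, 5, 7, …, 61, 67, 71 the conclusion holds.
q = 73: 73 mod 24 = 1 — not in {2, 3, 5, 7, 11, 13, 17, 19, 23}.
Hence q = 73 is a counterexample.

q = 73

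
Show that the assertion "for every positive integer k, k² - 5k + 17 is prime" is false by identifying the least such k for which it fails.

k = 13

A counterexample is any positive integer k such that k² - 5k + 17 is not prime; we check each in order.
The first 12 eligible values, up to k = 12, all satisfy the conclusion.
k = 13: k² - 5k + 17 = 121 = 11 × 11, composite.
Hence k = 13 is a counterexample.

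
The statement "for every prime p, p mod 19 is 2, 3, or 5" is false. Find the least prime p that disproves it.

p = 7

A counterexample is any prime p such that the claim fails; we check each in order.
For p = 2, 3, 5 the conclusion holds.
p = 7: 7 mod 19 = 7 — not in {2, 3, 5}.
Thus p = 7 disproves the claim, and no smaller p works.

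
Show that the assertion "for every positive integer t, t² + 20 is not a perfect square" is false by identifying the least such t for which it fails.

t = 4

Check each positive integer t in order until t² + 20 is a perfect square.
t = 1: 1² + 20 = 21, not a perfect square.
t = 2: 2² + 20 = 24, not a perfect square.
t = 3: 3² + 20 = 29, not a perfect square.
t = 4: 4² + 20 = 36 = 6², a perfect square.
Hence t = 4 is a counterexample.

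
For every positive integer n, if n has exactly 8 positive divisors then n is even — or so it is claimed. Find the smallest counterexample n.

For n = 24, 30, 40, 42, …, 88, 102, 104 the conclusion holds.
n = 105: divisors of 105: 1, 3, 5, 7, 15, 21, 35, 105; 105 is odd.
So n = 105 is the smallest counterexample.

n = 105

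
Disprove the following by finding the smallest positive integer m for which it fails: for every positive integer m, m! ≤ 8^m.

We need the least positive integer m for which m! > 8^m.
The first 19 eligible values, up to m = 19, all satisfy the conclusion.
m = 20: m! = 2432902008176640000 and 8^m = 1152921504606846976, so 2432902008176640000 > 1152921504606846976.
Hence m = 20 is a counterexample.

m = 20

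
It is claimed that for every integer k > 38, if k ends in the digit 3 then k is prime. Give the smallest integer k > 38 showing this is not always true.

k = 43: 43 ends in 3 and is prime.
k = 53: 53 ends in 3 and is prime.
k = 63: 63 ends in 3; 63 = 3 × 21, composite.
Thus k = 63 disproves the claim, and no smaller k works.

k = 63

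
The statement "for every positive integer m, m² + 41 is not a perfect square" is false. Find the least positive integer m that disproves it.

m = 20

For m = 1, 2, 3, 4, …, 17, 18, 19 the conclusion holds.
m = 20: 20² + 41 = 441 = 21², a perfect square.
So m = 20 is the smallest counterexample.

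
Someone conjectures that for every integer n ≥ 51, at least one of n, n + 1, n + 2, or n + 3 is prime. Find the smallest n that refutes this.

Check each integer n ≥ 51 in order until n, n + 1, n + 2, n + 3 are all composite.
n = 51: 53 is prime.
n = 52: 53 is prime.
n = 53: 53 is prime.
n = 54: 54 = 2 × 27; 55 = 5 × 11; 56 = 2 × 28; 57 = 3 × 19 — all composite.
Thus n = 54 disproves the claim, and no smaller n works.

n = 54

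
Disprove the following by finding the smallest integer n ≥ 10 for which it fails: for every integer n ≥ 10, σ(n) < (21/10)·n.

We need the least integer n ≥ 10 for which the claim fails.
n = 10: σ(10) = 18; 18 < 21.
n = 11: σ(11) = 12; 12 < 231/10.
n = 12: σ(12) = 28; 28 ≥ 126/5.
Hence n = 12 is a counterexample.

n = 12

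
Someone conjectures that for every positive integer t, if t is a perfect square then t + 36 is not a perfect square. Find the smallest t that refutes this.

t = 64

A counterexample is any positive integer t such that t is a perfect square but t + 36 is a perfect square; we check each in order.
For t = 1, 4, 9, 16, 25, 36, 49 the conclusion holds.
t = 64: 64 = 8² and 64 + 36 = 100 = 10².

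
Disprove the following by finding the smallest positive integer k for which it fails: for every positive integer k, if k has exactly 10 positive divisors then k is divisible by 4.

k = 48: τ(48) = 10; 48 mod 4 = 0.
k = 80: τ(80) = 10; 80 mod 4 = 0.
k = 112: τ(112) = 10; 112 mod 4 = 0.
k = 162: τ(162) = 10; 162 mod 4 = 2.

k = 162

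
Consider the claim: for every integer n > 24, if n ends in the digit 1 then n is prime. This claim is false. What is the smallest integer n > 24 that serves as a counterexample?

For n = 31, 41 the conclusion holds.
n = 51: 51 ends in 1; 51 = 3 × 17, composite.
Thus n = 51 disproves the claim, and no smaller n works.

n = 51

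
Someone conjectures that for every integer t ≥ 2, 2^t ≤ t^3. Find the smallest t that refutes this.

t = 10

Check each integer t ≥ 2 in order until 2^t > t^3.
For t = 2, 3, 4, 5, 6, 7, 8, 9 the conclusion holds.
t = 10: 2^t = 1024 and t^3 = 1000, so 1024 > 1000.
Hence t = 10 is a counterexample.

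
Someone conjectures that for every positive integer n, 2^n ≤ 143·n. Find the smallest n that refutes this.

n = 11

For n = 1, 2, 3, 4, 5, 6, 7, 8, 9, 10 the conclusion holds.
n = 11: 2^n = 2048 and 143·n = 1573, so 2048 > 1573.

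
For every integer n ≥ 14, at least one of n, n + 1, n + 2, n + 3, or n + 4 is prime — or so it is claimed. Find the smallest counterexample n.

A counterexample is any integer n ≥ 14 such that n, n + 1, n + 2, n + 3, n + 4 are all composite; we check each in order.
For n = 14, 15, 16, 17, 18, 19, 20, 21, 22, 23 the conclusion holds.
n = 24: 24 = 2 × 12; 25 = 5 × 5; 26 = 2 × 13; 27 = 3 × 9; 28 = 2 × 14 — all composite.

n = 24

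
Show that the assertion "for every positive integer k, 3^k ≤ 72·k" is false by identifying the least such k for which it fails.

We need the least positive integer k for which 3^k > 72·k.
k = 1: 3^k = 3 and 72·k = 72, so 3 ≤ 72.
k = 2: 3^k = 9 and 72·k = 144, so 9 ≤ 144.
k = 3: 3^k = 27 and 72·k = 216, so 27 ≤ 216.
k = 4: 3^k = 81 and 72·k = 288, so 81 ≤ 288.
k = 5: 3^k = 243 and 72·k = 360, so 243 ≤ 360.
k = 6: 3^k = 729 and 72·k = 432, so 729 > 432.

k = 6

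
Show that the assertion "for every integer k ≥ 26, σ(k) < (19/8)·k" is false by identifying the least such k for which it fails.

k = 30

A counterexample is any integer k ≥ 26 such that the claim fails; we check each in order.
The first 4 eligible values, up to k = 29, all satisfy the conclusion.
k = 30: σ(30) = 72; 72 ≥ 285/4.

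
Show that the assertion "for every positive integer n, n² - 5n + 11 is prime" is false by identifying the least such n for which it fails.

n = 7

A counterexample is any positive integer n such that n² - 5n + 11 is not prime; we check each in order.
n = 1: n² - 5n + 11 = 7, prime.
n = 2: n² - 5n + 11 = 5, prime.
n = 3: n² - 5n + 11 = 5, prime.
n = 4: n² - 5n + 11 = 7, prime.
n = 5: n² - 5n + 11 = 11, prime.
n = 6: n² - 5n + 11 = 17, prime.
n = 7: n² - 5n + 11 = 25 = 5 × 5, composite.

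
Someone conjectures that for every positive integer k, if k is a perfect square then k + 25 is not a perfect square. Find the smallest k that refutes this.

k = 144

A counterexample is any positive integer k such that k is a perfect square but k + 25 is a perfect square; we check each in order.
For k = 1, 4, 9, 16, …, 81, 100, 121 the conclusion holds.
k = 144: 144 = 12² and 144 + 25 = 169 = 13².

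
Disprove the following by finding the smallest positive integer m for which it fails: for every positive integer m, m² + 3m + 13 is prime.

m = 9

We need the least positive integer m for which m² + 3m + 13 is not prime.
The first 8 eligible values, up to m = 8, all satisfy the conclusion.
m = 9: m² + 3m + 13 = 121 = 11 × 11, composite.
So m = 9 is the smallest counterexample.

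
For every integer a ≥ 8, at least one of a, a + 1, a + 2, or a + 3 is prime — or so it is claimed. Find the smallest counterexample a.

Check each integer a ≥ 8 in order until a, a + 1, a + 2, a + 3 are all composite.
For a = 8, 9, 10, 11, …, 21, 22, 23 the conclusion holds.
a = 24: 24 = 2 × 12; 25 = 5 × 5; 26 = 2 × 13; 27 = 3 × 9 — all composite.

a = 24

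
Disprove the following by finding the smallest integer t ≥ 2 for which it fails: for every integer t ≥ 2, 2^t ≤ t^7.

t = 37

A counterexample is any integer t ≥ 2 such that 2^t > t^7; we check each in order.
For t = 2, 3, 4, 5, …, 34, 35, 36 the conclusion holds.
t = 37: 2^t = 137438953472 and t^7 = 94931877133, so 137438953472 > 94931877133.
So t = 37 is the smallest counterexample.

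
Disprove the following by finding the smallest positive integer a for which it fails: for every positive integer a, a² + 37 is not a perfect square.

a = 18

A counterexample is any positive integer a such that a² + 37 is a perfect square; we check each in order.
For a = 1, 2, 3, 4, …, 15, 16, 17 the conclusion holds.
a = 18: 18² + 37 = 361 = 19², a perfect square.
Hence a = 18 is a counterexample.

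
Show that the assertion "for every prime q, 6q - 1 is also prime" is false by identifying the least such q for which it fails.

q = 11

q = 2: 6q - 1 = 11, prime.
q = 3: 6q - 1 = 17, prime.
q = 5: 6q - 1 = 29, prime.
q = 7: 6q - 1 = 41, prime.
q = 11: 6q - 1 = 65 = 5 × 13, not prime.
So q = 11 is the smallest counterexample.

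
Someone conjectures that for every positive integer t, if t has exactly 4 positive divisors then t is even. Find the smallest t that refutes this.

t = 15

Check each positive integer t in order until t has exactly 4 positive divisors but t is odd.
For t = 6, 8, 10, 14 the conclusion holds.
t = 15: divisors of 15: 1, 3, 5, 15; 15 is odd.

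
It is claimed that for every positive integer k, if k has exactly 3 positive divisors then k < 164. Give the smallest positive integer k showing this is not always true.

We need the least positive integer k for which k has exactly 3 positive divisors but the claim fails.
k = 4: τ(4) = 3; 4 < 164.
k = 9: τ(9) = 3; 9 < 164.
k = 25: τ(25) = 3; 25 < 164.
k = 49: τ(49) = 3; 49 < 164.
k = 121: τ(121) = 3; 121 < 164.
k = 169: τ(169) = 3; 169 ≥ 164.
Thus k = 169 disproves the claim, and no smaller k works.

k = 169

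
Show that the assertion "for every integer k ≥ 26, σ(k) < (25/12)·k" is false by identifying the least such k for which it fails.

We need the least integer k ≥ 26 for which the claim fails.
The first 4 eligible values, up to k = 29, all satisfy the conclusion.
k = 30: σ(30) = 72; 72 ≥ 125/2.
Thus k = 30 disproves the claim, and no smaller k works.

k = 30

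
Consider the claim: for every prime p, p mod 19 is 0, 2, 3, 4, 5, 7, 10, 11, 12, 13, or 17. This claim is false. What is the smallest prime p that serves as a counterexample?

p = 37

A counterexample is any prime p such that the claim fails; we check each in order.
The first 11 eligible values, up to p = 31, all satisfy the conclusion.
p = 37: 37 mod 19 = 18 — not in {0, 2, 3, 4, 5, 7, 10, 11, 12, 13, 17}.
So p = 37 is the smallest counterexample.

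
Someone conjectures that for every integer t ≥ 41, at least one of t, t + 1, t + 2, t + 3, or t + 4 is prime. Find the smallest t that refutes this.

t = 48

Check each integer t ≥ 41 in order until t, t + 1, t + 2, t + 3, t + 4 are all composite.
The first 7 eligible values, up to t = 47, all satisfy the conclusion.
t = 48: 48 = 2 × 24; 49 = 7 × 7; 50 = 2 × 25; 51 = 3 × 17; 52 = 2 × 26 — all composite.
Thus t = 48 disproves the claim, and no smaller t works.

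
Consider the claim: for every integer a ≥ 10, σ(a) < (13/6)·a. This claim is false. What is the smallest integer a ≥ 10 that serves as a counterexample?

a = 10: σ(10) = 18; 18 < 65/3.
a = 11: σ(11) = 12; 12 < 143/6.
a = 12: σ(12) = 28; 28 ≥ 26.

a = 12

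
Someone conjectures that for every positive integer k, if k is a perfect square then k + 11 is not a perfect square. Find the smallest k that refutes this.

k = 25

We need the least positive integer k for which k is a perfect square but k + 11 is a perfect square.
The first 4 eligible values, up to k = 16, all satisfy the conclusion.
k = 25: 25 = 5² and 25 + 11 = 36 = 6².
Thus k = 25 disproves the claim, and no smaller k works.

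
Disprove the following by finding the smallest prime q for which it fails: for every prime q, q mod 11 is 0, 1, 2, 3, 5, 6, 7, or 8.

For q = 2, 3, 5, 7, 11, 13, 17, 19, 23, 29 the conclusion holds.
q = 31: 31 mod 11 = 9 — not in {0, 1, 2, 3, 5, 6, 7, 8}.
Thus q = 31 disproves the claim, and no smaller q works.

q = 31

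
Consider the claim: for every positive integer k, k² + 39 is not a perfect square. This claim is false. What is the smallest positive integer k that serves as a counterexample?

For k = 1, 2, 3, 4 the conclusion holds.
k = 5: 5² + 39 = 64 = 8², a perfect square.
So k = 5 is the smallest counterexample.

k = 5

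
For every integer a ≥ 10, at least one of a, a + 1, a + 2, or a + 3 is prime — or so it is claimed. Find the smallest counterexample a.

a = 24

For a = 10, 11, 12, 13, …, 21, 22, 23 the conclusion holds.
a = 24: 24 = 2 × 12; 25 = 5 × 5; 26 = 2 × 13; 27 = 3 × 9 — all composite.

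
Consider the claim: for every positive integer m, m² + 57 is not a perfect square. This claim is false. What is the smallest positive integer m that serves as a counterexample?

m = 8

Check each positive integer m in order until m² + 57 is a perfect square.
For m = 1, 2, 3, 4, 5, 6, 7 the conclusion holds.
m = 8: 8² + 57 = 121 = 11², a perfect square.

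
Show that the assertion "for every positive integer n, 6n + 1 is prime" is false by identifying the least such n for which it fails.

n = 4

A counterexample is any positive integer n such that 6n + 1 is not prime; we check each in order.
For n = 1, 2, 3 the conclusion holds.
n = 4: 6n + 1 = 25 = 5 × 5, composite.
Thus n = 4 disproves the claim, and no smaller n works.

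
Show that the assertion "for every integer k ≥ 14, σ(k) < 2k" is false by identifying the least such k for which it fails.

Check each integer k ≥ 14 in order until the claim fails.
k = 14: σ(14) = 24; 24 < 28.
k = 15: σ(15) = 24; 24 < 30.
k = 16: σ(16) = 31; 31 < 32.
k = 17: σ(17) = 18; 18 < 34.
k = 18: σ(18) = 39; 39 ≥ 36.
So k = 18 is the smallest counterexample.

k = 18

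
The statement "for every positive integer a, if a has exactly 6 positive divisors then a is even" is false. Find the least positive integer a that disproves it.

We need the least positive integer a for which a has exactly 6 positive divisors but a is odd.
For a = 12, 18, 20, 28, 32, 44 the conclusion holds.
a = 45: divisors of 45: 1, 3, 5, 9, 15, 45; 45 is odd.
Hence a = 45 is a counterexample.

a = 45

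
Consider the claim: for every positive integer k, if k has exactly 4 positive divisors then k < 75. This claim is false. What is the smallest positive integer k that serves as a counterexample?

Check each positive integer k in order until k has exactly 4 positive divisors but the claim fails.
For k = 6, 8, 10, 14, …, 65, 69, 74 the conclusion holds.
k = 77: τ(77) = 4; 77 ≥ 75.
Thus k = 77 disproves the claim, and no smaller k works.

k = 77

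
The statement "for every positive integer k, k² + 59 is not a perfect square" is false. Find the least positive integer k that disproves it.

k = 29

A counterexample is any positive integer k such that k² + 59 is a perfect square; we check each in order.
The first 28 eligible values, up to k = 28, all satisfy the conclusion.
k = 29: 29² + 59 = 900 = 30², a perfect square.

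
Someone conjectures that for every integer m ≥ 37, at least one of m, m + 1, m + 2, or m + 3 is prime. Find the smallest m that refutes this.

m = 48

Check each integer m ≥ 37 in order until m, m + 1, m + 2, m + 3 are all composite.
For m = 37, 38, 39, 40, …, 45, 46, 47 the conclusion holds.
m = 48: 48 = 2 × 24; 49 = 7 × 7; 50 = 2 × 25; 51 = 3 × 17 — all composite.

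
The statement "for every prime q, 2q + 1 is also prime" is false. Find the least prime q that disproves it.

We need the least prime q for which 2q + 1 is not prime.
q = 2: 2q + 1 = 5, prime.
q = 3: 2q + 1 = 7, prime.
q = 5: 2q + 1 = 11, prime.
q = 7: 2q + 1 = 15 = 3 × 5, not prime.

q = 7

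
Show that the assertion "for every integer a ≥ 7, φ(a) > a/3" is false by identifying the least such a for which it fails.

a = 12

Check each integer a ≥ 7 in order until the claim fails.
a = 7: φ(7) = 6 and 7/3 = 7/3, so φ(7) > 7/3.
a = 8: φ(8) = 4 and 8/3 = 8/3, so φ(8) > 8/3.
a = 9: φ(9) = 6 and 9/3 = 3, so φ(9) > 9/3.
a = 10: φ(10) = 4 and 10/3 = 10/3, so φ(10) > 10/3.
a = 11: φ(11) = 10 and 11/3 = 11/3, so φ(11) > 11/3.
a = 12: φ(12) = 4 and 12/3 = 4, so φ(12) ≤ 12/3.
So a = 12 is the smallest counterexample.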